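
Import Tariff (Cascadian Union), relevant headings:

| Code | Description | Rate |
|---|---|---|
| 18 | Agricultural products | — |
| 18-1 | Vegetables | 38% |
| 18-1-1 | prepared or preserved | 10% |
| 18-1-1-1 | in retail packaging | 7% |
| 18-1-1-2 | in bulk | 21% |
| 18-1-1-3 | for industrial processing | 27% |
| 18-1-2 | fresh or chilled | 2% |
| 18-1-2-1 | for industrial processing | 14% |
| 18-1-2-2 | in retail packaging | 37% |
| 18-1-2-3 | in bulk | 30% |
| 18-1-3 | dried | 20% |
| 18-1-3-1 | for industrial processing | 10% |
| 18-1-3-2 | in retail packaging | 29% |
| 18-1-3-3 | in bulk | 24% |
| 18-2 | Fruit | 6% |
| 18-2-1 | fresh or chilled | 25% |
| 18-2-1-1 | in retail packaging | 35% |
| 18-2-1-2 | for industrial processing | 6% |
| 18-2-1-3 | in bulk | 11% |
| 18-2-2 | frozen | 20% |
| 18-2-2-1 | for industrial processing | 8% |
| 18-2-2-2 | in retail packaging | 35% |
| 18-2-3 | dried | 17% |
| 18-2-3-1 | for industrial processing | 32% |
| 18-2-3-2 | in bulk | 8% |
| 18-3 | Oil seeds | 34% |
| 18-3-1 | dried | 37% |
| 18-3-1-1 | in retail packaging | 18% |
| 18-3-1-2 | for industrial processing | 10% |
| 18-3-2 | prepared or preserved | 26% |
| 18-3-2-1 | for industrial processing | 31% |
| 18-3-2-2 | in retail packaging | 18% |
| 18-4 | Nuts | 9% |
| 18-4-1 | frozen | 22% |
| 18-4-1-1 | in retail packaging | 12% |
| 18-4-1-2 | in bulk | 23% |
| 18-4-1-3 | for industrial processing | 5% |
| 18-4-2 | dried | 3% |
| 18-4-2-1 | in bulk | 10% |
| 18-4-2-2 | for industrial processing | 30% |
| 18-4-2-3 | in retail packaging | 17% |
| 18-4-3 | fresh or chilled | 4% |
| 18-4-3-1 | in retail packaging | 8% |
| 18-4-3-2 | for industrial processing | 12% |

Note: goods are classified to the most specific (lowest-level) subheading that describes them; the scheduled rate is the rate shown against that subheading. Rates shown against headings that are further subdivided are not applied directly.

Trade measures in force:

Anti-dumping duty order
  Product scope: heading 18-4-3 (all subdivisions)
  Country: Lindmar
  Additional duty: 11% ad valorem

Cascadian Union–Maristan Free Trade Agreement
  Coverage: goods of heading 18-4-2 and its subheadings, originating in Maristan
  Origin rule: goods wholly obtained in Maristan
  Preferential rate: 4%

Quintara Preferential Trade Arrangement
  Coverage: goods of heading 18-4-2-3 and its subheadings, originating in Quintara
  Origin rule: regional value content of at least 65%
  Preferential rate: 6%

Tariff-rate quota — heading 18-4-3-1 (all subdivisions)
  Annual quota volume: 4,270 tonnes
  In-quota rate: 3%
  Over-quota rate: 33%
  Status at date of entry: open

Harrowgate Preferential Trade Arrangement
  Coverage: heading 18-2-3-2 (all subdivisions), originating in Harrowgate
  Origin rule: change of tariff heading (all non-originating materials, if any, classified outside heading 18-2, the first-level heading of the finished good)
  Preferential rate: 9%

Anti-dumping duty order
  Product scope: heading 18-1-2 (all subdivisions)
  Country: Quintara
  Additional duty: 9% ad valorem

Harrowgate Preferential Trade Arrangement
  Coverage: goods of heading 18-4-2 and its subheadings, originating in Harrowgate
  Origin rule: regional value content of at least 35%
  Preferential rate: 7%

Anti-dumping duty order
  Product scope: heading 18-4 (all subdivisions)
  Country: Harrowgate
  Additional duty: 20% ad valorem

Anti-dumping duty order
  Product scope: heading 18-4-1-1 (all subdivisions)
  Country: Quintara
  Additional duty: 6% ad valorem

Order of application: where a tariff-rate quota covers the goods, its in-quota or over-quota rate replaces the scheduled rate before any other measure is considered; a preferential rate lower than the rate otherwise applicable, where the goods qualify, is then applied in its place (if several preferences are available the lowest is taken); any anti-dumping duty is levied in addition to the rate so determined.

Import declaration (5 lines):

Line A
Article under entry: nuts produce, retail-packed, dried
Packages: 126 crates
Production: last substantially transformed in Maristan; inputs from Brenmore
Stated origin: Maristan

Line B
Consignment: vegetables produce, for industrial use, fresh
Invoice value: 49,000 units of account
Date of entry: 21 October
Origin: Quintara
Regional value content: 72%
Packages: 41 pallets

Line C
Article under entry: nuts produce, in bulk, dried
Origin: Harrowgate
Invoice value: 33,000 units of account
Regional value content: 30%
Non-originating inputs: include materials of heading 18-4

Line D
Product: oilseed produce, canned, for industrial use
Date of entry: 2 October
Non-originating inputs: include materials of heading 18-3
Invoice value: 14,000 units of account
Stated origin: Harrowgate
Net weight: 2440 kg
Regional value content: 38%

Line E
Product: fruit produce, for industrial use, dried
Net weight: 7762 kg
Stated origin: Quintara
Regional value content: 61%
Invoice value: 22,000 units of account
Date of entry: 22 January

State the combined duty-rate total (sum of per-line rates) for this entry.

Line A: nuts → 18-4; dried → 18-4-2; retail-packed → 18-4-2-3. Scheduled 17%. Maristan agreement on 18-4-2: not wholly obtained. → 17%.
Line B: vegetables → 18-1; fresh → 18-1-2; for industrial use → 18-1-2-1. Scheduled 14%. Quintara agreement on 18-4-2-3: 18-1-2-1 not covered; anti-dumping (Quintara, 18-1-2): +9%; total 14% + 9% = 23%. → 23%.
Line C: nuts → 18-4; dried → 18-4-2; in bulk → 18-4-2-1. Scheduled 10%. Harrowgate agreement on 18-2-3-2: 18-4-2-1 not covered; Harrowgate agreement on 18-4-2: RVC < 35%; anti-dumping (Harrowgate, 18-4): +20%; total 10% + 20% = 30%. → 30%.
Line D: oilseed → 18-3; canned → 18-3-2; for industrial use → 18-3-2-1. Scheduled 31%. Harrowgate agreement on 18-2-3-2: 18-3-2-1 not covered; Harrowgate agreement on 18-4-2: 18-3-2-1 not covered. → 31%.
Line E: fruit → 18-2; dried → 18-2-3; for industrial use → 18-2-3-1. Scheduled 32%. Quintara agreement on 18-4-2-3: 18-2-3-1 not covered. → 32%.
Sum: 17% + 23% + 30% + 31% + 32% = 133%.

133%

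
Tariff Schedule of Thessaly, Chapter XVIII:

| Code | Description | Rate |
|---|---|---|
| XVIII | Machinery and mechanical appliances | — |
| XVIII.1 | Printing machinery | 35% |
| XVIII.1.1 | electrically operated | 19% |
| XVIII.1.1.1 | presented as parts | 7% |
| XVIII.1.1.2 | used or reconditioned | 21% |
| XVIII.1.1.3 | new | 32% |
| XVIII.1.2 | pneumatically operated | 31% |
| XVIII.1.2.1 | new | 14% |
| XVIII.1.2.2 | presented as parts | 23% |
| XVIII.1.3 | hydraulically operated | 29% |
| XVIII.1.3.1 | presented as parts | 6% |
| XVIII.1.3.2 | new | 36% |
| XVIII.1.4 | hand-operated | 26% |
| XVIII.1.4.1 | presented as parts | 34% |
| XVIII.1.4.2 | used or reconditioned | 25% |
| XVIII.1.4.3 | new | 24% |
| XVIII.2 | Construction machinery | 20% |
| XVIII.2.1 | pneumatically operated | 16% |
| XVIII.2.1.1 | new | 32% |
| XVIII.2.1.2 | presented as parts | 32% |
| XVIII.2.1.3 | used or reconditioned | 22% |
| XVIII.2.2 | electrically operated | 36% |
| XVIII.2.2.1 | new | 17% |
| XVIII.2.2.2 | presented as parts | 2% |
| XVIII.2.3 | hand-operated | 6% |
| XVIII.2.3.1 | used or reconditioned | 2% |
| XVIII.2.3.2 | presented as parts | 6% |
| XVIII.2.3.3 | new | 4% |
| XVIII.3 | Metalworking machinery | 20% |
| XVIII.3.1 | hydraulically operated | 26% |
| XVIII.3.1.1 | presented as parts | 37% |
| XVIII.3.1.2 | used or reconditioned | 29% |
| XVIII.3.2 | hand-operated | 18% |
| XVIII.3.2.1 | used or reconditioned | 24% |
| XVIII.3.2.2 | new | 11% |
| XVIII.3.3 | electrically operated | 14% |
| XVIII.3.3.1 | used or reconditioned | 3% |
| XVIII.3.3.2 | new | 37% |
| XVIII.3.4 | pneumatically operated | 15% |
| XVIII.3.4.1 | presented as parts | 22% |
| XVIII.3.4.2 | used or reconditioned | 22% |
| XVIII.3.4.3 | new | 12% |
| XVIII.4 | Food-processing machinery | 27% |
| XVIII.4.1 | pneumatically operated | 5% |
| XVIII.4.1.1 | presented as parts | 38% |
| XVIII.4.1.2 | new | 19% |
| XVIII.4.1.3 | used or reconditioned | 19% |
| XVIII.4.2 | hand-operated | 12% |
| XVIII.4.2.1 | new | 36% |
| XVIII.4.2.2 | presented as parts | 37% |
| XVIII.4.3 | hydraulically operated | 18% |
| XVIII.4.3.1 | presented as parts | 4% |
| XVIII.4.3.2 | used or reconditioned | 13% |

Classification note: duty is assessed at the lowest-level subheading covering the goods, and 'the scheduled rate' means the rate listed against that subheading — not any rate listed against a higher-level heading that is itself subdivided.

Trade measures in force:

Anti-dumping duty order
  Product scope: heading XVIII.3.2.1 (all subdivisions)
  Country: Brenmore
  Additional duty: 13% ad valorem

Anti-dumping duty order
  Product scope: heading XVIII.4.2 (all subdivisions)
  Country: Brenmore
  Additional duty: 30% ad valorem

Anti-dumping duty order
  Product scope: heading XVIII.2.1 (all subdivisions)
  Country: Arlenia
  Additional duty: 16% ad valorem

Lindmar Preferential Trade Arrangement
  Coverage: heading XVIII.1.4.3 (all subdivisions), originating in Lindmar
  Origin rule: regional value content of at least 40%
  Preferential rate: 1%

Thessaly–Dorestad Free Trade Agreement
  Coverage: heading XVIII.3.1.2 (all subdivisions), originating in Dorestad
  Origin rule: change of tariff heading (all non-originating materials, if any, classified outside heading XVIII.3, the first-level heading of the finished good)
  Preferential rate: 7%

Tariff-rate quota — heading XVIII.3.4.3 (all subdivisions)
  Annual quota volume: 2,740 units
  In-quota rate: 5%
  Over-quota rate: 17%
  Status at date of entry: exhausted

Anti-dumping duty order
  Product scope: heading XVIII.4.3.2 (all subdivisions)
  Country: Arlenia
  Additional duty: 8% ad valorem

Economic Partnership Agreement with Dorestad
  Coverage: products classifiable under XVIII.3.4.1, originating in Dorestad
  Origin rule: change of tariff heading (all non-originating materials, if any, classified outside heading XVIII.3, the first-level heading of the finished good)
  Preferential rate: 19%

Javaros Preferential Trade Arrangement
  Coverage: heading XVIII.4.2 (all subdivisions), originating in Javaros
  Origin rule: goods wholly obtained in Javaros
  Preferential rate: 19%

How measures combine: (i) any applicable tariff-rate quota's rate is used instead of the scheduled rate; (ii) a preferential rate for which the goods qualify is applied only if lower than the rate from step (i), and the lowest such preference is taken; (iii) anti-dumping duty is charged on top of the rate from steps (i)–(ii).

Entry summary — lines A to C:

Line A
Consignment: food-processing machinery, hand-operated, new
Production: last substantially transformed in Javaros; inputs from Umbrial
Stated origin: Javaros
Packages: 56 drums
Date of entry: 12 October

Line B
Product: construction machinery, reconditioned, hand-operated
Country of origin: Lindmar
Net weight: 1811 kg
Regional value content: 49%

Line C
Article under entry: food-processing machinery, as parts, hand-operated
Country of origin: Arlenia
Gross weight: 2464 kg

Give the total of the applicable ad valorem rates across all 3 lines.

Line A: food-processing → XVIII.4; hand-operated → XVIII.4.2; new → XVIII.4.2.1. Scheduled 36%. Javaros agreement on XVIII.4.2: not wholly obtained. → 36%.
Line B: construction → XVIII.2; hand-operated → XVIII.2.3; reconditioned → XVIII.2.3.1. Scheduled 2%. Lindmar agreement on XVIII.1.4.3: XVIII.2.3.1 not covered. → 2%.
Line C: food-processing → XVIII.4; hand-operated → XVIII.4.2; as parts → XVIII.4.2.2. Scheduled 37%. No special measure applies. → 37%.
Sum: 36% + 2% + 37% = 75%.

75%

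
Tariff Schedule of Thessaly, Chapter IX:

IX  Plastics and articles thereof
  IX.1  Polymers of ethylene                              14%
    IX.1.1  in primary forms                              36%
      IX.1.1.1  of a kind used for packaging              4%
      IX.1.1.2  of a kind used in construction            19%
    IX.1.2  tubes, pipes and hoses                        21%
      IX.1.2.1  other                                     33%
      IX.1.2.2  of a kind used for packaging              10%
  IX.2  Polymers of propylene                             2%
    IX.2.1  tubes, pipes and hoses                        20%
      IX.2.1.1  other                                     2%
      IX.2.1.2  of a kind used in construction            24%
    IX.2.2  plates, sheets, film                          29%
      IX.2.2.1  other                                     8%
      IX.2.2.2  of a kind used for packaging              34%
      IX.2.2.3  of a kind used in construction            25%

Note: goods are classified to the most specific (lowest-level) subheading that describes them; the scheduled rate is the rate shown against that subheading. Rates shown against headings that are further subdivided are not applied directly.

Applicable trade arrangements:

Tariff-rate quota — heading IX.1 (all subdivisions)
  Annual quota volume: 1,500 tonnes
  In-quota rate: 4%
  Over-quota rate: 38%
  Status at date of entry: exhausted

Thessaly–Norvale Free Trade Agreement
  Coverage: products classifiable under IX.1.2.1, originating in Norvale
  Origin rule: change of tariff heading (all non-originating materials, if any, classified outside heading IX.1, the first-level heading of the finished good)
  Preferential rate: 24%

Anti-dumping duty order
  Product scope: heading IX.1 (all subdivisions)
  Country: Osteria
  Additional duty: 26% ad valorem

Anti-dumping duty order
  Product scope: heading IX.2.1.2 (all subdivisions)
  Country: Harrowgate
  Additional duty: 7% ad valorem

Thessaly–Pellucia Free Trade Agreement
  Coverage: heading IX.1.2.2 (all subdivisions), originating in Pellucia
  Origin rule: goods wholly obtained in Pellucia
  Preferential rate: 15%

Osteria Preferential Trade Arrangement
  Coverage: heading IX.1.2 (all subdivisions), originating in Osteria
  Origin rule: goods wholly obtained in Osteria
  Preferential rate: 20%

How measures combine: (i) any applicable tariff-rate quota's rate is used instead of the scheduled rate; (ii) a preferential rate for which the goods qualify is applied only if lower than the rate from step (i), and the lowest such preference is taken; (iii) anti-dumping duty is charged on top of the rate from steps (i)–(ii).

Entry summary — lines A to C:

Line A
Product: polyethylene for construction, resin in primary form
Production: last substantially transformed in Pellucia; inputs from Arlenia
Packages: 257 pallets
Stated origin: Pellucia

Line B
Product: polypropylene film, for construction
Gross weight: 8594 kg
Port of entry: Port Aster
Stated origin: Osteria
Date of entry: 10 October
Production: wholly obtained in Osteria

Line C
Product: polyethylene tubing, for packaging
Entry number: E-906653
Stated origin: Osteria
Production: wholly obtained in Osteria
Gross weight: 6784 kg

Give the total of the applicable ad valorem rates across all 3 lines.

109%

Line A: polyethylene → IX.1; resin in primary form → IX.1.1; for construction → IX.1.1.2. Scheduled 19%. quota on IX.1 exhausted → over-quota 38%; Pellucia agreement on IX.1.2.2: IX.1.1.2 not covered. → 38%.
Line B: polypropylene → IX.2; film → IX.2.2; for construction → IX.2.2.3. Scheduled 25%. Osteria agreement on IX.1.2: IX.2.2.3 not covered. → 25%.
Line C: polyethylene → IX.1; tubing → IX.1.2; for packaging → IX.1.2.2. Scheduled 10%. quota on IX.1 exhausted → over-quota 38%; Osteria agreement on IX.1.2: wholly obtained → 20% available; preferential 20%; anti-dumping (Osteria, IX.1): +26%; total 20% + 26% = 46%. → 46%.
Sum: 38% + 25% + 46% = 109%.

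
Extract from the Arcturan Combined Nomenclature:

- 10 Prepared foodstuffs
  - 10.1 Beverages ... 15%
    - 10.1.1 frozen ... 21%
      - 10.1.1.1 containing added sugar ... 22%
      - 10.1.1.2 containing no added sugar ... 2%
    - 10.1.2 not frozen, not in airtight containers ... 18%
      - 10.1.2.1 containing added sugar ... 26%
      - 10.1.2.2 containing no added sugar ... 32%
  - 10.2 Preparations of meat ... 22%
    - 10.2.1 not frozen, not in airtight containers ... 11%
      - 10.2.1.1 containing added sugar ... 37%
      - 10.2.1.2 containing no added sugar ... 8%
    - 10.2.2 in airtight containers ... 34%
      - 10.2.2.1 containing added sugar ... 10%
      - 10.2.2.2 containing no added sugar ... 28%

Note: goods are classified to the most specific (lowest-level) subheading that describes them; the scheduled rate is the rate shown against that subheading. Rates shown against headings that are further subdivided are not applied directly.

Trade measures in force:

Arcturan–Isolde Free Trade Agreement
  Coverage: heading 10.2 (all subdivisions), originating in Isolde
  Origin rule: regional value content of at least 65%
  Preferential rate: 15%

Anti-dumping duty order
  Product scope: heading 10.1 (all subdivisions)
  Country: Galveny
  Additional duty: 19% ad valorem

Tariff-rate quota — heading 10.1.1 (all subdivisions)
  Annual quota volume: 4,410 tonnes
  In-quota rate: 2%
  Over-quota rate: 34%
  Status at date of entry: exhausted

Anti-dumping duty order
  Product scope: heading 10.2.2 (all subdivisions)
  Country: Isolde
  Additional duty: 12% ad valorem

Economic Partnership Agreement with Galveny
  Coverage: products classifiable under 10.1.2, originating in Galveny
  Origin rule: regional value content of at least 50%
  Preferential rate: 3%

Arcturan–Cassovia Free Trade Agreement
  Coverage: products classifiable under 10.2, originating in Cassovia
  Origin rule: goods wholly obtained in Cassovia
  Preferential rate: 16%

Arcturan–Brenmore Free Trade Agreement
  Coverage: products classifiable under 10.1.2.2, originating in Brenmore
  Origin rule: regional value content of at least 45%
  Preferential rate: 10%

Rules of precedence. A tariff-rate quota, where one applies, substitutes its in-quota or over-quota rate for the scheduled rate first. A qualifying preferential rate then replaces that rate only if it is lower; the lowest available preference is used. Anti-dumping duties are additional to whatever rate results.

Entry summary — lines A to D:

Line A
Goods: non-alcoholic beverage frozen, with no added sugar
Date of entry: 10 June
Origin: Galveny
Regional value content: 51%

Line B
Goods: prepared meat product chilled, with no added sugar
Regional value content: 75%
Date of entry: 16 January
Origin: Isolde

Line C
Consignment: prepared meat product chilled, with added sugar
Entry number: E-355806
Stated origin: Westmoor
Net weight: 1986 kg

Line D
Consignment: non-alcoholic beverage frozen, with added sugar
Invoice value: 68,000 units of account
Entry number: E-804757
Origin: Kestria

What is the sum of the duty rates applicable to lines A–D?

Line A: non-alcoholic beverage → 10.1; frozen → 10.1.1; with no added sugar → 10.1.1.2. Scheduled 2%. quota on 10.1.1 exhausted → over-quota 34%; Galveny agreement on 10.1.2: 10.1.1.2 not covered; anti-dumping (Galveny, 10.1): +19%; total 34% + 19% = 53%. → 53%.
Line B: prepared meat product → 10.2; chilled → 10.2.1; with no added sugar → 10.2.1.2. Scheduled 8%. Isolde agreement on 10.2: RVC ≥ 65% → 15% available; preference 15% not lower than 8% → no reduction. → 8%.
Line C: prepared meat product → 10.2; chilled → 10.2.1; with added sugar → 10.2.1.1. Scheduled 37%. No special measure applies. → 37%.
Line D: non-alcoholic beverage → 10.1; frozen → 10.1.1; with added sugar → 10.1.1.1. Scheduled 22%. quota on 10.1.1 exhausted → over-quota 34%. → 34%.
Sum: 53% + 8% + 37% + 34% = 132%.

132%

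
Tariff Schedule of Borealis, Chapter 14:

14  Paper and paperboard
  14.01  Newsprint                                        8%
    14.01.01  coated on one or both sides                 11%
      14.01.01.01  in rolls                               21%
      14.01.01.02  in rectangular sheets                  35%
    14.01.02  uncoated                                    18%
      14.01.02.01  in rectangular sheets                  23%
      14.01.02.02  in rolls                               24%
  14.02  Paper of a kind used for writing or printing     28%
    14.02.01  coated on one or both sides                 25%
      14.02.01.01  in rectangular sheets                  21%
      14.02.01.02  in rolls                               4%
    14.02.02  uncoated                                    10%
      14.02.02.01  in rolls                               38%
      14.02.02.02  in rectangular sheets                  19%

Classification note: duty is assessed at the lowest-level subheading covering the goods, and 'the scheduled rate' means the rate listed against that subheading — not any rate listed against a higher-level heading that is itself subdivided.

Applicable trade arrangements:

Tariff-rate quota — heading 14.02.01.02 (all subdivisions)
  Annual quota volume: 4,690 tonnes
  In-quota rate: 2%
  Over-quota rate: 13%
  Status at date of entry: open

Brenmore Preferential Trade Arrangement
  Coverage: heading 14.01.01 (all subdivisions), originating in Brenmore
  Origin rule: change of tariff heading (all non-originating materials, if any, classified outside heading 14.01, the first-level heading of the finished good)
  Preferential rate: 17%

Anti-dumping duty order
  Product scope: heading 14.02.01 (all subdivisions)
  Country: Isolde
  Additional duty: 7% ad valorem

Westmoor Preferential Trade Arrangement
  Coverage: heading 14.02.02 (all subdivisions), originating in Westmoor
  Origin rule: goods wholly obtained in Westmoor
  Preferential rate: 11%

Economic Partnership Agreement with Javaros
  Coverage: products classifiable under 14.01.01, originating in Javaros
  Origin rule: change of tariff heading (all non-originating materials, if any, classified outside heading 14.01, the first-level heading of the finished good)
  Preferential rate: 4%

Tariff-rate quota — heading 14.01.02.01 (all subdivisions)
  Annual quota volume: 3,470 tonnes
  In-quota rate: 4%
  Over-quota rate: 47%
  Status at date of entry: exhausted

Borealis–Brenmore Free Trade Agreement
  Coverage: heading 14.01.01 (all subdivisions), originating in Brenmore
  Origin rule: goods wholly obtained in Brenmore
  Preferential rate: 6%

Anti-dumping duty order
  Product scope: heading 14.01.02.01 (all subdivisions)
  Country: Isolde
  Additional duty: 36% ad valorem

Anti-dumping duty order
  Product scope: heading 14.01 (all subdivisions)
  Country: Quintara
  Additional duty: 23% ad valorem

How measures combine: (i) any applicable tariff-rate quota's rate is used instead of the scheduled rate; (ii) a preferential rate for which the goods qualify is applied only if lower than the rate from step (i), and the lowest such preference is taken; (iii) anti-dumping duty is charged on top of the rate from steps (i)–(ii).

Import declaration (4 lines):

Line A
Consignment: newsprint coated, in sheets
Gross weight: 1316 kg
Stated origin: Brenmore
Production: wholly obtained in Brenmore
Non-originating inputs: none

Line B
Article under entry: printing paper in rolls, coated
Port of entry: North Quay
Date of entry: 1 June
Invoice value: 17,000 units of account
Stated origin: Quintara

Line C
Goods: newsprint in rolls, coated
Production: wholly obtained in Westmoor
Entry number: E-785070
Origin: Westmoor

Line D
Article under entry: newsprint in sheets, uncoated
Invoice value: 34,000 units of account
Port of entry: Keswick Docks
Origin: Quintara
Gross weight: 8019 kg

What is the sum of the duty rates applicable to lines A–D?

Line A: newsprint → 14.01; coated → 14.01.01; in sheets → 14.01.01.02. Scheduled 35%. Brenmore agreement on 14.01.01: CTH met → 17% available; Brenmore agreement on 14.01.01: wholly obtained → 6% available; preferential 6%. → 6%.
Line B: printing paper → 14.02; coated → 14.02.01; in rolls → 14.02.01.02. Scheduled 4%. quota on 14.02.01.02 open → in-quota 2%. → 2%.
Line C: newsprint → 14.01; coated → 14.01.01; in rolls → 14.01.01.01. Scheduled 21%. Westmoor agreement on 14.02.02: 14.01.01.01 not covered. → 21%.
Line D: newsprint → 14.01; uncoated → 14.01.02; in sheets → 14.01.02.01. Scheduled 23%. quota on 14.01.02.01 exhausted → over-quota 47%; anti-dumping (Quintara, 14.01): +23%; total 47% + 23% = 70%. → 70%.
Sum: 6% + 2% + 21% + 70% = 99%.

99%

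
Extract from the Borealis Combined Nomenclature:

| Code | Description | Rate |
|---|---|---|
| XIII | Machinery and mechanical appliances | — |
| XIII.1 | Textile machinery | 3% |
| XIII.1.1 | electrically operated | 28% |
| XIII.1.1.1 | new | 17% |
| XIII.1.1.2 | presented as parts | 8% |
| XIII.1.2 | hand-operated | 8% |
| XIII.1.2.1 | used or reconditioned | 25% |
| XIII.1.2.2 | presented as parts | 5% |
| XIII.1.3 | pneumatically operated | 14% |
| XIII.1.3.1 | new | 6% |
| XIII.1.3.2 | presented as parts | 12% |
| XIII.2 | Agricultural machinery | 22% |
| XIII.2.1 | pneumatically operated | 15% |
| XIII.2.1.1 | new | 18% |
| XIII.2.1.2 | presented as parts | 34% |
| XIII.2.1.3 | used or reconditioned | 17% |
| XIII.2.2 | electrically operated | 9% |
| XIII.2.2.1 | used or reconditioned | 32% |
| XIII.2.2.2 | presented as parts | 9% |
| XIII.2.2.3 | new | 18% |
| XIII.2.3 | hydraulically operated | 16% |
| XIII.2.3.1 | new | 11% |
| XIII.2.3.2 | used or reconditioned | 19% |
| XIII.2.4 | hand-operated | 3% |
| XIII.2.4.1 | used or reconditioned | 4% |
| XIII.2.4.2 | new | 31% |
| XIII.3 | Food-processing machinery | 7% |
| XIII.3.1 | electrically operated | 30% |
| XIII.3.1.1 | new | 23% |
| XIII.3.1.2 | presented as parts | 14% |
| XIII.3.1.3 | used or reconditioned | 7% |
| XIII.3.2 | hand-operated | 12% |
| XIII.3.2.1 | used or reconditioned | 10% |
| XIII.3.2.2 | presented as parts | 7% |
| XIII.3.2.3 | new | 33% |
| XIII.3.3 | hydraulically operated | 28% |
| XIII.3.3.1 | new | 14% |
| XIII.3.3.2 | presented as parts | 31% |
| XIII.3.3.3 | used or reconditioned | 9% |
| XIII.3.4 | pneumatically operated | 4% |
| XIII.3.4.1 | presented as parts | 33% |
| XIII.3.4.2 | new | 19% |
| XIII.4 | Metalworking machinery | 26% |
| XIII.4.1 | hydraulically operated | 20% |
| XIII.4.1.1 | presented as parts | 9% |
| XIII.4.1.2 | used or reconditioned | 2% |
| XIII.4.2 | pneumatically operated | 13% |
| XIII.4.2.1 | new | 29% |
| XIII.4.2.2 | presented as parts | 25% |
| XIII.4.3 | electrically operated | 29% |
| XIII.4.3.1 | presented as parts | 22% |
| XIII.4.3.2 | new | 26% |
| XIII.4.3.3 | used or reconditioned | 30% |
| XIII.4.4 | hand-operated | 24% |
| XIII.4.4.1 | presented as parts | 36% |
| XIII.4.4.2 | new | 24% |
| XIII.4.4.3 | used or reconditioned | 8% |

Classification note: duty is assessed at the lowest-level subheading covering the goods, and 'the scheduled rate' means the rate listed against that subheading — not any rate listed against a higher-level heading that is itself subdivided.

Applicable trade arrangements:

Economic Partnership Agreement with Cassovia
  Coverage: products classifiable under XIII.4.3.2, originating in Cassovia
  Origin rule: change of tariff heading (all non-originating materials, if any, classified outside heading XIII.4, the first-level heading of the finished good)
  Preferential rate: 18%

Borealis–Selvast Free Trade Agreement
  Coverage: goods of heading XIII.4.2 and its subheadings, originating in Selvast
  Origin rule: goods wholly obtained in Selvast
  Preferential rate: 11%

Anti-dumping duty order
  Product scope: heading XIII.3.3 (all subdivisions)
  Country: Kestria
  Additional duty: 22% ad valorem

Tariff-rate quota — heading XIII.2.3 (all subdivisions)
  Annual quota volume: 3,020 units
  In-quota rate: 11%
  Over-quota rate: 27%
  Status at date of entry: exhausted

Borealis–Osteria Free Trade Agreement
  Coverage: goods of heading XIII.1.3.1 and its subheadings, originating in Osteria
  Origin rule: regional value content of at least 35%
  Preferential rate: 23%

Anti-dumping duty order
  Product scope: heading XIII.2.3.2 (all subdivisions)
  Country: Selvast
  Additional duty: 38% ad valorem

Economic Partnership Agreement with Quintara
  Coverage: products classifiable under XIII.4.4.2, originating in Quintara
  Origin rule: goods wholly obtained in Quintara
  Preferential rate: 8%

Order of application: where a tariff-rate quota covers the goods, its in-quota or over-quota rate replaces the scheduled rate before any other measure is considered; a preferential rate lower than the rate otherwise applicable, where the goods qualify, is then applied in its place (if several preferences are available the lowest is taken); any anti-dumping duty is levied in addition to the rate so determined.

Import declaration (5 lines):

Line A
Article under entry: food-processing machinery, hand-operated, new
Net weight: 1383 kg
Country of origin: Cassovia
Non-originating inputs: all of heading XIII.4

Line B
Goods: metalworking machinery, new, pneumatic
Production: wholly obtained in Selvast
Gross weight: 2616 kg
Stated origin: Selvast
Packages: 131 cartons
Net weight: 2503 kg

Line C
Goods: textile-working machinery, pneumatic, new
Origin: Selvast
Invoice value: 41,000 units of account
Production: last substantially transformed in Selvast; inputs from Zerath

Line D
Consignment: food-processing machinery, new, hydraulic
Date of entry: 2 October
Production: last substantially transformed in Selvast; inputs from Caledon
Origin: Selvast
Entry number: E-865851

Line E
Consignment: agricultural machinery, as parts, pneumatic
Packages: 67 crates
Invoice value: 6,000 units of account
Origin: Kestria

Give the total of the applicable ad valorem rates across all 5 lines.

98%

Line A: food-processing → XIII.3; hand-operated → XIII.3.2; new → XIII.3.2.3. Scheduled 33%. Cassovia agreement on XIII.4.3.2: XIII.3.2.3 not covered. → 33%.
Line B: metalworking → XIII.4; pneumatic → XIII.4.2; new → XIII.4.2.1. Scheduled 29%. Selvast agreement on XIII.4.2: wholly obtained → 11% available; preferential 11%. → 11%.
Line C: textile-working → XIII.1; pneumatic → XIII.1.3; new → XIII.1.3.1. Scheduled 6%. Selvast agreement on XIII.4.2: XIII.1.3.1 not covered. → 6%.
Line D: food-processing → XIII.3; hydraulic → XIII.3.3; new → XIII.3.3.1. Scheduled 14%. Selvast agreement on XIII.4.2: XIII.3.3.1 not covered. → 14%.
Line E: agricultural → XIII.2; pneumatic → XIII.2.1; as parts → XIII.2.1.2. Scheduled 34%. No special measure applies. → 34%.
Sum: 33% + 11% + 6% + 14% + 34% = 98%.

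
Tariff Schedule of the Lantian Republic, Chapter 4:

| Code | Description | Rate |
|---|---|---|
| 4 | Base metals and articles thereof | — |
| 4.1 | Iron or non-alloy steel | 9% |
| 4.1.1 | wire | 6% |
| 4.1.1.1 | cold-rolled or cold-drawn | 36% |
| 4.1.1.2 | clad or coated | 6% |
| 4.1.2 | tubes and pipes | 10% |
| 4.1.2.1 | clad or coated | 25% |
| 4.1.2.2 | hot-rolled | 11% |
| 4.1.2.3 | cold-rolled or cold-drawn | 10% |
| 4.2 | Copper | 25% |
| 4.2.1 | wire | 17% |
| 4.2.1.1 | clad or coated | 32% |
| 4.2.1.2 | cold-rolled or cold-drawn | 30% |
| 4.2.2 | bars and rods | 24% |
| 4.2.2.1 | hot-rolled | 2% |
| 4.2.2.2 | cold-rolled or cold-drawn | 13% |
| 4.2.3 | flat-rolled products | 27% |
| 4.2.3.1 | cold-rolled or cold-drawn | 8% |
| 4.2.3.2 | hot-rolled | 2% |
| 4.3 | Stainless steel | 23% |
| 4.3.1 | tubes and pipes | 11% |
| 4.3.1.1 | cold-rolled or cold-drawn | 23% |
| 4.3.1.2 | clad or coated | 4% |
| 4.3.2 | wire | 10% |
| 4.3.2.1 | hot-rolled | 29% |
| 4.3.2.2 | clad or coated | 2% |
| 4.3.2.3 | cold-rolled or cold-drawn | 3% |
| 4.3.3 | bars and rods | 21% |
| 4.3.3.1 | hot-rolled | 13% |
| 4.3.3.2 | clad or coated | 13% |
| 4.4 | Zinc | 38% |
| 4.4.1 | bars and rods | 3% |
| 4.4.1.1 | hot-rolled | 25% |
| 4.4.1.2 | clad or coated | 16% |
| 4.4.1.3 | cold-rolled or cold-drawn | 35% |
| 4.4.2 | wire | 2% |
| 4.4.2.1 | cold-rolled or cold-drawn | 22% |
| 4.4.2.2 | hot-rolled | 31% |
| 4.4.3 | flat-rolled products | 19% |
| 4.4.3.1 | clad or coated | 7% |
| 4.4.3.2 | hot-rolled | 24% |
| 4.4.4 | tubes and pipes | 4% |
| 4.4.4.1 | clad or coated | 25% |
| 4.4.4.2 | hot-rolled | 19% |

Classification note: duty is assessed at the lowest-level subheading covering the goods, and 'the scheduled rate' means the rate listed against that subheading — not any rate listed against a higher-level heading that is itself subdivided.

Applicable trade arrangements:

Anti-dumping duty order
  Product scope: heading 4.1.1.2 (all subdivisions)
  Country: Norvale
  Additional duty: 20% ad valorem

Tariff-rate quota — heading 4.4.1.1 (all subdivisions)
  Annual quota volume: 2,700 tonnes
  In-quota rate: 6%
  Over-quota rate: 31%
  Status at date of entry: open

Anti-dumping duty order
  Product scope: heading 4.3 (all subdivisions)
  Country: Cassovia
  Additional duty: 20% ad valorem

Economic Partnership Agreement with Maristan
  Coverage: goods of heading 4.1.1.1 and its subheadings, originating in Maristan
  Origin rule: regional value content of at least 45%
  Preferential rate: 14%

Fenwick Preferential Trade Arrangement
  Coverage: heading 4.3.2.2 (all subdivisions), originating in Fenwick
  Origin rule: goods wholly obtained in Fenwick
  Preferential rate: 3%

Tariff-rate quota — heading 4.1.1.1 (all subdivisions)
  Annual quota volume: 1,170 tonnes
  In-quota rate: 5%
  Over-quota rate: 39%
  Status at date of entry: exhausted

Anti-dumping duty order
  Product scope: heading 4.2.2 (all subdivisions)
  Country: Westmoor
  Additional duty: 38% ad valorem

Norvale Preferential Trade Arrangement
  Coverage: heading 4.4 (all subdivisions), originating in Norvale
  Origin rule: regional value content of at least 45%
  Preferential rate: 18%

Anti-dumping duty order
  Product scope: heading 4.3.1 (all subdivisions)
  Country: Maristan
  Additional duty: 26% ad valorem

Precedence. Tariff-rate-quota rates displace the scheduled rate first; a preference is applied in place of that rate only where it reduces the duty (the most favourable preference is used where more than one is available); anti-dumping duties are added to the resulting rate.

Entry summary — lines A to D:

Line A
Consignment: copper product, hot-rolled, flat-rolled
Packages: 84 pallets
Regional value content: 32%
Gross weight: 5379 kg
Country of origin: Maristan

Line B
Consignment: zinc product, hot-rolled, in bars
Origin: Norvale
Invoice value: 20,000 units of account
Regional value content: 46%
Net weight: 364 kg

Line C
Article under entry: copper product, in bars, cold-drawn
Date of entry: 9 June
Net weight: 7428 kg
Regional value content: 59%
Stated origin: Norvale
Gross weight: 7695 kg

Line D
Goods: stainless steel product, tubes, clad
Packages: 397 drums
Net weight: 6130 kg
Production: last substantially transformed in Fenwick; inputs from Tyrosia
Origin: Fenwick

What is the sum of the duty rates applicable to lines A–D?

25%

Line A: copper → 4.2; flat-rolled → 4.2.3; hot-rolled → 4.2.3.2. Scheduled 2%. Maristan agreement on 4.1.1.1: 4.2.3.2 not covered. → 2%.
Line B: zinc → 4.4; in bars → 4.4.1; hot-rolled → 4.4.1.1. Scheduled 25%. quota on 4.4.1.1 open → in-quota 6%; Norvale agreement on 4.4: RVC ≥ 45% → 18% available; preference 18% not lower than 6% → no reduction. → 6%.
Line C: copper → 4.2; in bars → 4.2.2; cold-drawn → 4.2.2.2. Scheduled 13%. Norvale agreement on 4.4: 4.2.2.2 not covered. → 13%.
Line D: stainless steel → 4.3; tubes → 4.3.1; clad → 4.3.1.2. Scheduled 4%. Fenwick agreement on 4.3.2.2: 4.3.1.2 not covered. → 4%.
Sum: 2% + 6% + 13% + 4% = 25%.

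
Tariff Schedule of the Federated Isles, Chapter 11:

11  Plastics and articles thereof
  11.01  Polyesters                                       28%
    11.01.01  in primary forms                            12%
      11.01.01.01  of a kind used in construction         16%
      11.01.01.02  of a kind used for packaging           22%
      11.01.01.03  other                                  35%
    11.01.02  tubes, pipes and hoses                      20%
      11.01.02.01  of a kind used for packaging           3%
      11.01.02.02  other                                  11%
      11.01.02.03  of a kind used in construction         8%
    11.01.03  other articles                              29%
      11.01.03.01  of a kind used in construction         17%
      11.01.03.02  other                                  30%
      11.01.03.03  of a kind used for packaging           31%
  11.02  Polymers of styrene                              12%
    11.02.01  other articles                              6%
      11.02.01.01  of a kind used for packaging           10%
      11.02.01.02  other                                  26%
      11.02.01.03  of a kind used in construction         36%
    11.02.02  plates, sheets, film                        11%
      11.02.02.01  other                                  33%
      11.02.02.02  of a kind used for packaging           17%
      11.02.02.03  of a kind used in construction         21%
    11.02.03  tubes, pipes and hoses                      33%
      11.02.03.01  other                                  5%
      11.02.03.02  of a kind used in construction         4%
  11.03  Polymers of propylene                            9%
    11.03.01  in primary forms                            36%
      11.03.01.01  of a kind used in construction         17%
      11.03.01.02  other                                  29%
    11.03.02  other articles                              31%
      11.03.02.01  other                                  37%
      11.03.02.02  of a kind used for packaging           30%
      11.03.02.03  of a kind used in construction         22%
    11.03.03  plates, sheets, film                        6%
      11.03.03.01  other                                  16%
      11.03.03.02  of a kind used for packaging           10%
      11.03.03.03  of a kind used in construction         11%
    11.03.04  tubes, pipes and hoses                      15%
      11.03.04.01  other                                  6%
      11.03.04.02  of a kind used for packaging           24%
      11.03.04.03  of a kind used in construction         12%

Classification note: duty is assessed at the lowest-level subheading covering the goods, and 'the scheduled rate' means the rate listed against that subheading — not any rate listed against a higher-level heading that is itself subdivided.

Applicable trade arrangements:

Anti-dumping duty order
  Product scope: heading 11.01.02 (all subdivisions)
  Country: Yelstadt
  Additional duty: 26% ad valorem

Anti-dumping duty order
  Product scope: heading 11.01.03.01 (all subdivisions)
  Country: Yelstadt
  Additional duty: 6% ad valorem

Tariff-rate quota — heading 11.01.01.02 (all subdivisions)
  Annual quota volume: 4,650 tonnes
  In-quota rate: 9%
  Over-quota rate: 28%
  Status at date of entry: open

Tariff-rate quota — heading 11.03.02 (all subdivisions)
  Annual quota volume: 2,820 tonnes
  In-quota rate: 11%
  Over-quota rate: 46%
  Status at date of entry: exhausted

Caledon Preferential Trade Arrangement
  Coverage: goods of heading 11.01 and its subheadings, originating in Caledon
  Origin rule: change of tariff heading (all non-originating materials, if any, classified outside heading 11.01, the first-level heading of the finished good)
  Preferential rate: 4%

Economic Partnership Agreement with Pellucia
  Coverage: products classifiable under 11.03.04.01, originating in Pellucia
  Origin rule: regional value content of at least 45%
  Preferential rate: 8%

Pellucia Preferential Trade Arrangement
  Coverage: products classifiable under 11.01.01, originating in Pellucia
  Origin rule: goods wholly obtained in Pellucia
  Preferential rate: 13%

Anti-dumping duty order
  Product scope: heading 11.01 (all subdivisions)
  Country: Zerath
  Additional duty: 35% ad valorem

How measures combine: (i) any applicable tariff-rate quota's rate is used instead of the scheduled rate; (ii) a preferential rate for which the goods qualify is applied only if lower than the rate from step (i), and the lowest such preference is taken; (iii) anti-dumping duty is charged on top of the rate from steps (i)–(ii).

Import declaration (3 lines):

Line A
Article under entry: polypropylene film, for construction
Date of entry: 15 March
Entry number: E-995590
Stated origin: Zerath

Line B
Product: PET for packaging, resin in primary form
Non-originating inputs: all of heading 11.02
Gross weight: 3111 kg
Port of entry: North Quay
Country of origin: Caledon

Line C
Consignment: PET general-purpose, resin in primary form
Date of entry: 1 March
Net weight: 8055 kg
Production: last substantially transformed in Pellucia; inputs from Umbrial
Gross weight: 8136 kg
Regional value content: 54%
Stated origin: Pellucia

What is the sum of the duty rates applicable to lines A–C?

Line A: polypropylene → 11.03; film → 11.03.03; for construction → 11.03.03.03. Scheduled 11%. No special measure applies. → 11%.
Line B: PET → 11.01; resin in primary form → 11.01.01; for packaging → 11.01.01.02. Scheduled 22%. quota on 11.01.01.02 open → in-quota 9%; Caledon agreement on 11.01: CTH met → 4% available; preferential 4%. → 4%.
Line C: PET → 11.01; resin in primary form → 11.01.01; general-purpose → 11.01.01.03. Scheduled 35%. Pellucia agreement on 11.03.04.01: 11.01.01.03 not covered; Pellucia agreement on 11.01.01: not wholly obtained. → 35%.
Sum: 11% + 4% + 35% = 50%.

50%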